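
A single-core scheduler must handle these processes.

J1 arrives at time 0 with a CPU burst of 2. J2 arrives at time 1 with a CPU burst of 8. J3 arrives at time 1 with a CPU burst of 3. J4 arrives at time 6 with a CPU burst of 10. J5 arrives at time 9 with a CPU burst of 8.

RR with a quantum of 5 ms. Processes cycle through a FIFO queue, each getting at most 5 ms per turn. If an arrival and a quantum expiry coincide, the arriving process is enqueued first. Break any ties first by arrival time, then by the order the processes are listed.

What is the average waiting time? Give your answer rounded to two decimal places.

Schedule: | J1 0-2 | J2 2-7 | J3 7-10 | J4 10-15 | J2 15-18 | J5 18-23 | J4 23-28 | J5 28-31 |
Completion: J1=2  J2=18  J3=10  J4=28  J5=31
Turnaround (C−A): J1=2  J2=17  J3=9  J4=22  J5=22
Waiting times: J1=0, J2=9, J3=6, J4=12, J5=14
Average waiting = (0+9+6+12+14) / 5 = 41/5 = 8.20

8.20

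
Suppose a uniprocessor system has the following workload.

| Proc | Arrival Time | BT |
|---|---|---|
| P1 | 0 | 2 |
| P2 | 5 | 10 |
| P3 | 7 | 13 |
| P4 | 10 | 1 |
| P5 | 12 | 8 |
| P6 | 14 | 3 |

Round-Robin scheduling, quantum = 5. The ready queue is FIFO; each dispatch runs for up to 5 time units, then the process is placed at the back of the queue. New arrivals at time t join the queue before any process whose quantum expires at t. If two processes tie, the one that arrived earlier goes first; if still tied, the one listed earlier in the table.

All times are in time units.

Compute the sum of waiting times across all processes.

60

Schedule: | P1 0-2 | idle 2-5 | P2 5-10 | P3 10-15 | P4 15-16 | P2 16-21 | P5 21-26 | P6 26-29 | P3 29-34 | P5 34-37 | P3 37-40 |
Completion: P1=2  P2=21  P3=40  P4=16  P5=37  P6=29
Waiting = turnaround − burst: P1=0, P2=6, P3=20, P4=5, P5=17, P6=12
Total waiting = 0 + 6 + 20 + 5 + 17 + 12 = 60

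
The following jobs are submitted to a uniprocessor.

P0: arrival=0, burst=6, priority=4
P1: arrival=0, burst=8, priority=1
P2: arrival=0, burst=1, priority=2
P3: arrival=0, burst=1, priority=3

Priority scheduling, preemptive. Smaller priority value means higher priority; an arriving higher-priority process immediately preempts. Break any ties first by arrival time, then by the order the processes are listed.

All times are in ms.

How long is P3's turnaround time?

Gantt: | P1 0-8 | P2 8-9 | P3 9-10 | P0 10-16 |
Completion: P0=16  P1=8  P2=9  P3=10
Turnaround(P3) = completion − arrival = 10 − 0 = 10

10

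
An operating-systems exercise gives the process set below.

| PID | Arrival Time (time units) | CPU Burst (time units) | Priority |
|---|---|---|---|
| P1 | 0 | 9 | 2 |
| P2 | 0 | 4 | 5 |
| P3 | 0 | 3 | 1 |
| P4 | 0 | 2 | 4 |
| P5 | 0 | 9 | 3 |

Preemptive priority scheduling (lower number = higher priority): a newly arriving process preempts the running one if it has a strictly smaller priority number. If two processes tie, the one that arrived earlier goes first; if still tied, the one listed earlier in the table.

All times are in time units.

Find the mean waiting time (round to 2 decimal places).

Schedule: | P3 0-3 | P1 3-12 | P5 12-21 | P4 21-23 | P2 23-27 |
Completion: P1=12  P2=27  P3=3  P4=23  P5=21
Waiting times: P1=3, P2=23, P3=0, P4=21, P5=12
Average waiting = (3+23+0+21+12) / 5 = 59/5 = 11.80

11.80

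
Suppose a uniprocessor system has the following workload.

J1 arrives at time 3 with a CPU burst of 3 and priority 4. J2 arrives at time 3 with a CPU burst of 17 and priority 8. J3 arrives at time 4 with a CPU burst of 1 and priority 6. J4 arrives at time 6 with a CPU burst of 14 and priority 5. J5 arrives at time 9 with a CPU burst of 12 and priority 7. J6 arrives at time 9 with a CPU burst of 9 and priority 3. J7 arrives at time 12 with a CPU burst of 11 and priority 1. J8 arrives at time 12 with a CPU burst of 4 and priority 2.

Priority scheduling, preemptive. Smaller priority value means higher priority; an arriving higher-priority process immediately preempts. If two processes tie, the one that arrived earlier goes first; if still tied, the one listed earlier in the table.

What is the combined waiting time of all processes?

Gantt: | idle 0-3 | J1 3-6 | J4 6-9 | J6 9-12 | J7 12-23 | J8 23-27 | J6 27-33 | J4 33-44 | J3 44-45 | J5 45-57 | J2 57-74 |
Completion: J1=6  J2=74  J3=45  J4=44  J5=57  J6=33  J7=23  J8=27
Turnaround (C−A): J1=3  J2=71  J3=41  J4=38  J5=48  J6=24  J7=11  J8=15
Waiting = turnaround − burst: J1=0, J2=54, J3=40, J4=24, J5=36, J6=15, J7=0, J8=11
Total waiting = 0 + 54 + 40 + 24 + 36 + 15 + 0 + 11 = 180

180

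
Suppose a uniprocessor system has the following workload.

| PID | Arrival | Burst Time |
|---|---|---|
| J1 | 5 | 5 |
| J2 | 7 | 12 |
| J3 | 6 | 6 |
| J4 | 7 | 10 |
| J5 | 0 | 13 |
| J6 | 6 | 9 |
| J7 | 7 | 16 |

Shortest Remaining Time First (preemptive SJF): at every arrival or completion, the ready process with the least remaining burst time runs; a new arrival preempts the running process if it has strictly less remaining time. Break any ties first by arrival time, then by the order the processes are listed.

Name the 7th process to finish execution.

Gantt: | J5 0-5 | J1 5-10 | J3 10-16 | J5 16-24 | J6 24-33 | J4 33-43 | J2 43-55 | J7 55-71 |
Completion: J1=10  J2=55  J3=16  J4=43  J5=24  J6=33  J7=71
Finish order: J1 → J3 → J5 → J6 → J4 → J2 → J7

J7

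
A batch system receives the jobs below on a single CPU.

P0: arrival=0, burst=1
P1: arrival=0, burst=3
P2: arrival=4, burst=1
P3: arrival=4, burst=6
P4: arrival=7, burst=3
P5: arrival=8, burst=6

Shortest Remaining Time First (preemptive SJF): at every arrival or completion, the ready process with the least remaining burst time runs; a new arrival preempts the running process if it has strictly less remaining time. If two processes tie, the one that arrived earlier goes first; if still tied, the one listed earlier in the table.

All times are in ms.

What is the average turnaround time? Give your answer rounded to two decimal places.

Gantt: | P0 0-1 | P1 1-4 | P2 4-5 | P3 5-7 | P4 7-10 | P3 10-14 | P5 14-20 |
Completion: P0=1  P1=4  P2=5  P3=14  P4=10  P5=20
Turnaround (C−A): P0=1  P1=4  P2=1  P3=10  P4=3  P5=12
Turnaround times: P0=1, P1=4, P2=1, P3=10, P4=3, P5=12
Average turnaround = (1+4+1+10+3+12) / 6 = 31/6 = 5.17

5.17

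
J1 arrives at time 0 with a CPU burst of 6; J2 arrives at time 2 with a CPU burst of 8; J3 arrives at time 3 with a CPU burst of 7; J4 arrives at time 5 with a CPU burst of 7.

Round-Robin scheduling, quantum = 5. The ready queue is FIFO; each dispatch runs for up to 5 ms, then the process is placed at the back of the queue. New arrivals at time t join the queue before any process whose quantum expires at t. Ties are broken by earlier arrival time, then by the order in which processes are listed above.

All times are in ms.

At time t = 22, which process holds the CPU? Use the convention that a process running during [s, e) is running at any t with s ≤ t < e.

Gantt: | J1 0-5 | J2 5-10 | J3 10-15 | J4 15-20 | J1 20-21 | J2 21-24 | J3 24-26 | J4 26-28 |
Completion: J1=21  J2=24  J3=26  J4=28
Turnaround (C−A): J1=21  J2=22  J3=23  J4=23

J2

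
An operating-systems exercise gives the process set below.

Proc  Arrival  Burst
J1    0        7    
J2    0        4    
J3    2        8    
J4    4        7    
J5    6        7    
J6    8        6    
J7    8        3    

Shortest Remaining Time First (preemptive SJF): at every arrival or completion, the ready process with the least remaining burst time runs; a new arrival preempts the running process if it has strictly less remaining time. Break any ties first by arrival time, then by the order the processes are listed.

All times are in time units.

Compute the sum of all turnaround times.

124

Schedule: | J2 0-4 | J1 4-11 | J7 11-14 | J6 14-20 | J4 20-27 | J5 27-34 | J3 34-42 |
Completion: J1=11  J2=4  J3=42  J4=27  J5=34  J6=20  J7=14
Turnaround = completion − arrival: J1=11, J2=4, J3=40, J4=23, J5=28, J6=12, J7=6
Total turnaround = 11 + 4 + 40 + 23 + 28 + 12 + 6 = 124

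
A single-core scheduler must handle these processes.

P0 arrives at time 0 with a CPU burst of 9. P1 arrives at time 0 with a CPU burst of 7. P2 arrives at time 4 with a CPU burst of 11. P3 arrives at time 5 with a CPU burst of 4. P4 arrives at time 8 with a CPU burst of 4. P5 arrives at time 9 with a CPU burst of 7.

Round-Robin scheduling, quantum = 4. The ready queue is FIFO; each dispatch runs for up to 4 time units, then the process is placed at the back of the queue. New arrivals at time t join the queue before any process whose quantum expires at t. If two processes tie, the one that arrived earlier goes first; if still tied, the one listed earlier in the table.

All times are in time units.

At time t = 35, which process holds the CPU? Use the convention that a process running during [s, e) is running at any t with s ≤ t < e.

Timeline: | P0 0-4 | P1 4-8 | P2 8-12 | P0 12-16 | P3 16-20 | P4 20-24 | P1 24-27 | P5 27-31 | P2 31-35 | P0 35-36 | P5 36-39 | P2 39-42 |
Completion: P0=36  P1=27  P2=42  P3=20  P4=24  P5=39
Turnaround (C−A): P0=36  P1=27  P2=38  P3=15  P4=16  P5=30

P0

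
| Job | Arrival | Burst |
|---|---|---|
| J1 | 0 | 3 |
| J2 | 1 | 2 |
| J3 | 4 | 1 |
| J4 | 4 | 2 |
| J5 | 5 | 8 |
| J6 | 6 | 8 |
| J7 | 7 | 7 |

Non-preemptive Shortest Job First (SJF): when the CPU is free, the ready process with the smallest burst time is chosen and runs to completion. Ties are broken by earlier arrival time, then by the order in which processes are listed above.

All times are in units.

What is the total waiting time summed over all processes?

33

Timeline: | J1 0-3 | J2 3-5 | J3 5-6 | J4 6-8 | J7 8-15 | J5 15-23 | J6 23-31 |
Completion: J1=3  J2=5  J3=6  J4=8  J5=23  J6=31  J7=15
Waiting = turnaround − burst: J1=0, J2=2, J3=1, J4=2, J5=10, J6=17, J7=1
Total waiting = 0 + 2 + 1 + 2 + 10 + 17 + 1 = 33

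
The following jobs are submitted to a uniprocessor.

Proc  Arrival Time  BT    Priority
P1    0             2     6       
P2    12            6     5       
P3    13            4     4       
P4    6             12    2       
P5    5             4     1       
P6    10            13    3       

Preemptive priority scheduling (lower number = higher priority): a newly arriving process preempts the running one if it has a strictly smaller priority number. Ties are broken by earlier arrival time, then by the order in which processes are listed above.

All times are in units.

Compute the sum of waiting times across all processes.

Timeline: | P1 0-2 | idle 2-5 | P5 5-9 | P4 9-21 | P6 21-34 | P3 34-38 | P2 38-44 |
Completion: P1=2  P2=44  P3=38  P4=21  P5=9  P6=34
Turnaround (C−A): P1=2  P2=32  P3=25  P4=15  P5=4  P6=24
Waiting = turnaround − burst: P1=0, P2=26, P3=21, P4=3, P5=0, P6=11
Total waiting = 0 + 26 + 21 + 3 + 0 + 11 = 61

61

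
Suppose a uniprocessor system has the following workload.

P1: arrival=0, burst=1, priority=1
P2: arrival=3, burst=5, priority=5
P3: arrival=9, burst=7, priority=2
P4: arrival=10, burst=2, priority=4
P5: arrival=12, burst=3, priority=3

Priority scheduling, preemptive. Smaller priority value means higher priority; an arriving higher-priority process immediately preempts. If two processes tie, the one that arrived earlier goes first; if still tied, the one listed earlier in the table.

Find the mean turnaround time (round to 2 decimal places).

Gantt: | P1 0-1 | idle 1-3 | P2 3-8 | idle 8-9 | P3 9-16 | P5 16-19 | P4 19-21 |
Completion: P1=1  P2=8  P3=16  P4=21  P5=19
Turnaround times: P1=1, P2=5, P3=7, P4=11, P5=7
Average turnaround = (1+5+7+11+7) / 5 = 31/5 = 6.20

6.20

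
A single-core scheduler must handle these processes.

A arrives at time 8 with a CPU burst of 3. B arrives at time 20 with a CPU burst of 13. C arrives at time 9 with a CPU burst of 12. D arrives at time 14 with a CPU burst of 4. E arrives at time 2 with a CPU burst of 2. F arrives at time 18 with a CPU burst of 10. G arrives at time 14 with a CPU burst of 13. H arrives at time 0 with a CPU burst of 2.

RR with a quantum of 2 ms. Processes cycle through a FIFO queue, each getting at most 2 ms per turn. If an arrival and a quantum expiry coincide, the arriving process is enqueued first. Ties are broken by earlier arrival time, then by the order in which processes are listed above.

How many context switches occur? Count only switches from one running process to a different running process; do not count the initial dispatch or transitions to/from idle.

28

Timeline: | H 0-2 | E 2-4 | idle 4-8 | A 8-10 | C 10-12 | A 12-13 | C 13-15 | D 15-17 | G 17-19 | C 19-21 | D 21-23 | F 23-25 | G 25-27 | B 27-29 | C 29-31 | F 31-33 | G 33-35 | B 35-37 | C 37-39 | F 39-41 | G 41-43 | B 43-45 | C 45-47 | F 47-49 | G 49-51 | B 51-53 | F 53-55 | G 55-57 | B 57-59 | G 59-60 | B 60-63 |
Completion: A=13  B=63  C=47  D=23  E=4  F=55  G=60  H=2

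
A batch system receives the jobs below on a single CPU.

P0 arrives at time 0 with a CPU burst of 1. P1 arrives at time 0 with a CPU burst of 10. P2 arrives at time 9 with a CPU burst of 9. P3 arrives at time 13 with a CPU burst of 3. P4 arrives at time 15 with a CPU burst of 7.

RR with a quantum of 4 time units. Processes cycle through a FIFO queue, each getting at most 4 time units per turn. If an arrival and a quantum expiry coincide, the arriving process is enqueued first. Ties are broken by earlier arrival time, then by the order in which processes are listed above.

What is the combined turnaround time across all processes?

Schedule: | P0 0-1 | P1 1-9 | P2 9-13 | P1 13-15 | P3 15-18 | P2 18-22 | P4 22-26 | P2 26-27 | P4 27-30 |
Completion: P0=1  P1=15  P2=27  P3=18  P4=30
Turnaround (C−A): P0=1  P1=15  P2=18  P3=5  P4=15
Turnaround = completion − arrival: P0=1, P1=15, P2=18, P3=5, P4=15
Total turnaround = 1 + 15 + 18 + 5 + 15 = 54

54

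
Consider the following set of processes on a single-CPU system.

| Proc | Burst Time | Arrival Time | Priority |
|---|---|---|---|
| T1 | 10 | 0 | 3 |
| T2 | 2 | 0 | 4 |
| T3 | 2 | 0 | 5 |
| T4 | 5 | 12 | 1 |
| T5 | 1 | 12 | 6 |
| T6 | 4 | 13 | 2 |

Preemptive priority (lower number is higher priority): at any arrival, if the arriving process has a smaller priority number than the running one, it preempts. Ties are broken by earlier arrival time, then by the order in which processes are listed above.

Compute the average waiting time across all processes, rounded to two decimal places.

Schedule: | T1 0-10 | T2 10-12 | T4 12-17 | T6 17-21 | T3 21-23 | T5 23-24 |
Completion: T1=10  T2=12  T3=23  T4=17  T5=24  T6=21
Turnaround (C−A): T1=10  T2=12  T3=23  T4=5  T5=12  T6=8
Waiting times: T1=0, T2=10, T3=21, T4=0, T5=11, T6=4
Average waiting = (0+10+21+0+11+4) / 6 = 46/6 = 7.67

7.67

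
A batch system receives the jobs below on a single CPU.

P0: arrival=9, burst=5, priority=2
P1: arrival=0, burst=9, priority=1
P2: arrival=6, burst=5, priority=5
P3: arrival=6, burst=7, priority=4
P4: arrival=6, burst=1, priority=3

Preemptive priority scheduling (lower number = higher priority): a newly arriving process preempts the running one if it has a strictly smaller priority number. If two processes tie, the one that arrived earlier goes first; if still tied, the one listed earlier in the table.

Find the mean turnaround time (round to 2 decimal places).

12.00

Schedule: | P1 0-9 | P0 9-14 | P4 14-15 | P3 15-22 | P2 22-27 |
Completion: P0=14  P1=9  P2=27  P3=22  P4=15
Turnaround (C−A): P0=5  P1=9  P2=21  P3=16  P4=9
Turnaround times: P0=5, P1=9, P2=21, P3=16, P4=9
Average turnaround = (5+9+21+16+9) / 5 = 60/5 = 12.00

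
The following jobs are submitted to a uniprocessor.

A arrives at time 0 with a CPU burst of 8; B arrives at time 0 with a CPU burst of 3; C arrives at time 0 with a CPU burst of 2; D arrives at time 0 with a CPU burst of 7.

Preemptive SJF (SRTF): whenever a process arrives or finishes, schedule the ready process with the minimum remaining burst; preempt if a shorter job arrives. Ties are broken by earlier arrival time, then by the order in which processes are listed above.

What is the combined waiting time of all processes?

19

Schedule: | C 0-2 | B 2-5 | D 5-12 | A 12-20 |
Completion: A=20  B=5  C=2  D=12
Waiting = turnaround − burst: A=12, B=2, C=0, D=5
Total waiting = 12 + 2 + 0 + 5 = 19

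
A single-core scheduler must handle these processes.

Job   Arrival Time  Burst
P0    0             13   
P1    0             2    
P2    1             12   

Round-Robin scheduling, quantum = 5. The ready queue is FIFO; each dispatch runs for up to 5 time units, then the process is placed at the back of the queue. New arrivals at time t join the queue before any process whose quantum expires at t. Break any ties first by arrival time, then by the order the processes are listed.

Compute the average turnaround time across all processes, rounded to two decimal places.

19.33

Gantt: | P0 0-5 | P1 5-7 | P2 7-12 | P0 12-17 | P2 17-22 | P0 22-25 | P2 25-27 |
Completion: P0=25  P1=7  P2=27
Turnaround (C−A): P0=25  P1=7  P2=26
Turnaround times: P0=25, P1=7, P2=26
Average turnaround = (25+7+26) / 3 = 58/3 = 19.33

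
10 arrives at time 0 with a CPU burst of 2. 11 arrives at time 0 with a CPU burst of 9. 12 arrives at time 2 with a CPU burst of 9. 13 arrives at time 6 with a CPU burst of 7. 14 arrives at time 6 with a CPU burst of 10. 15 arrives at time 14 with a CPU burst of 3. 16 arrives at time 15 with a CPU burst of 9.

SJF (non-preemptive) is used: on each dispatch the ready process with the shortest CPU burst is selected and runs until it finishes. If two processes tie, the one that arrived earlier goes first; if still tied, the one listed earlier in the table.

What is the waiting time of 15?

4

Timeline: | 10 0-2 | 11 2-11 | 13 11-18 | 15 18-21 | 12 21-30 | 16 30-39 | 14 39-49 |
Completion: 10=2  11=11  12=30  13=18  14=49  15=21  16=39
Waiting(15) = turnaround − burst = 7 − 3 = 4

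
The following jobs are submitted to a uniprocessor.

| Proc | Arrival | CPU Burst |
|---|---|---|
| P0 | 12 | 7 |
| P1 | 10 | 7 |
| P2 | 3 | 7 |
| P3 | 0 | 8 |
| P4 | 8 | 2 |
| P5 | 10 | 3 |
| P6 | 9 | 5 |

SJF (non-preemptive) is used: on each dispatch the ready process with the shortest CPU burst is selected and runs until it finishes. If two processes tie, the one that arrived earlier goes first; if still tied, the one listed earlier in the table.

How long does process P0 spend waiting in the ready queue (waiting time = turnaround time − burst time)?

20

Gantt: | P3 0-8 | P4 8-10 | P5 10-13 | P6 13-18 | P2 18-25 | P1 25-32 | P0 32-39 |
Completion: P0=39  P1=32  P2=25  P3=8  P4=10  P5=13  P6=18
Turnaround (C−A): P0=27  P1=22  P2=22  P3=8  P4=2  P5=3  P6=9
Waiting(P0) = turnaround − burst = 27 − 7 = 20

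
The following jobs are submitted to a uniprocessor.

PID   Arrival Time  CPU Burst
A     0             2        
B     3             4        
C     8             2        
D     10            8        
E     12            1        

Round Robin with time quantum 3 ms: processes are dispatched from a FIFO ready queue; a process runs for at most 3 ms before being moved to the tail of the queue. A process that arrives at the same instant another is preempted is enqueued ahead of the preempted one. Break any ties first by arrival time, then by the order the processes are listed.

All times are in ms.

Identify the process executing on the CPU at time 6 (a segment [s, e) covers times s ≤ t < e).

Timeline: | A 0-2 | idle 2-3 | B 3-7 | idle 7-8 | C 8-10 | D 10-13 | E 13-14 | D 14-19 |
Completion: A=2  B=7  C=10  D=19  E=14
Turnaround (C−A): A=2  B=4  C=2  D=9  E=2

B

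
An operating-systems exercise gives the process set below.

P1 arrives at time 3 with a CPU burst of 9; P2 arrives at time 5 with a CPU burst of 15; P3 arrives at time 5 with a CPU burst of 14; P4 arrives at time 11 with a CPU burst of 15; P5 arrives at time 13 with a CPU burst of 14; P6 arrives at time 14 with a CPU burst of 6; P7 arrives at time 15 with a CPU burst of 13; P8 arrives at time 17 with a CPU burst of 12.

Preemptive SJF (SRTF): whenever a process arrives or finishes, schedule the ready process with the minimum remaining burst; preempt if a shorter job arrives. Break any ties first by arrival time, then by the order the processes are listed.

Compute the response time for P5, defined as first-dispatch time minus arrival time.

44

Timeline: | idle 0-3 | P1 3-12 | P3 12-14 | P6 14-20 | P3 20-32 | P8 32-44 | P7 44-57 | P5 57-71 | P2 71-86 | P4 86-101 |
Completion: P1=12  P2=86  P3=32  P4=101  P5=71  P6=20  P7=57  P8=44
Turnaround (C−A): P1=9  P2=81  P3=27  P4=90  P5=58  P6=6  P7=42  P8=27
Response(P5) = first start − arrival = 57 − 13 = 44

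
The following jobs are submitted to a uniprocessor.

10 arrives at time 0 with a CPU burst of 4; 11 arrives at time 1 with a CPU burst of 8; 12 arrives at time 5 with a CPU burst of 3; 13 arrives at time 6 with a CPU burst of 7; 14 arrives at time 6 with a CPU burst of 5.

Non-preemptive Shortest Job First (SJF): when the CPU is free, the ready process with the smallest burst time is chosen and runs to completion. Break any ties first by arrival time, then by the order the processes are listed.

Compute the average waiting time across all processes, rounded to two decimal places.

Timeline: | 10 0-4 | 11 4-12 | 12 12-15 | 14 15-20 | 13 20-27 |
Completion: 10=4  11=12  12=15  13=27  14=20
Turnaround (C−A): 10=4  11=11  12=10  13=21  14=14
Waiting times: 10=0, 11=3, 12=7, 13=14, 14=9
Average waiting = (0+3+7+14+9) / 5 = 33/5 = 6.60

6.60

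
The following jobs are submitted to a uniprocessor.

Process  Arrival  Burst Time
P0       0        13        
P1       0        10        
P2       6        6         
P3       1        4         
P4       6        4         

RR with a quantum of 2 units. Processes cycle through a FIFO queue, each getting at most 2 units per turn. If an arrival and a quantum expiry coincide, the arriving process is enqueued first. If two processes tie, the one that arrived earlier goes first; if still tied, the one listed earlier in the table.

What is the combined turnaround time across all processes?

Gantt: | P0 0-2 | P1 2-4 | P3 4-6 | P0 6-8 | P1 8-10 | P2 10-12 | P4 12-14 | P3 14-16 | P0 16-18 | P1 18-20 | P2 20-22 | P4 22-24 | P0 24-26 | P1 26-28 | P2 28-30 | P0 30-32 | P1 32-34 | P0 34-37 |
Completion: P0=37  P1=34  P2=30  P3=16  P4=24
Turnaround (C−A): P0=37  P1=34  P2=24  P3=15  P4=18
Turnaround = completion − arrival: P0=37, P1=34, P2=24, P3=15, P4=18
Total turnaround = 37 + 34 + 24 + 15 + 18 = 128

128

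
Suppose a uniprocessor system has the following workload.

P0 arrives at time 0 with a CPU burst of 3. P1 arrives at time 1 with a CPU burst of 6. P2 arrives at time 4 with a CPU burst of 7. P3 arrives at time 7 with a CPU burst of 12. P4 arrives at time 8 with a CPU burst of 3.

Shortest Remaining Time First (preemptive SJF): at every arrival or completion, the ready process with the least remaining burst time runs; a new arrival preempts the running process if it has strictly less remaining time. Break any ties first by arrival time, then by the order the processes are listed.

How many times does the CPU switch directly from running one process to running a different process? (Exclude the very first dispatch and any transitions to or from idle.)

Gantt: | P0 0-3 | P1 3-9 | P4 9-12 | P2 12-19 | P3 19-31 |
Completion: P0=3  P1=9  P2=19  P3=31  P4=12

4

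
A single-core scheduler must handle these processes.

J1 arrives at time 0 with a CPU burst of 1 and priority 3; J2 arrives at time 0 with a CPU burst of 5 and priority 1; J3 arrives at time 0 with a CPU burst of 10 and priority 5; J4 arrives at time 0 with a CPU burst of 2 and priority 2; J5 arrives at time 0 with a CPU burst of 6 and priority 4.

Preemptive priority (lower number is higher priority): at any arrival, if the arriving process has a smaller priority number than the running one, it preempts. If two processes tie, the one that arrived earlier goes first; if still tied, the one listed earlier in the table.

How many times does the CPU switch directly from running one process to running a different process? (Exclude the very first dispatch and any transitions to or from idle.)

Gantt: | J2 0-5 | J4 5-7 | J1 7-8 | J5 8-14 | J3 14-24 |
Completion: J1=8  J2=5  J3=24  J4=7  J5=14

4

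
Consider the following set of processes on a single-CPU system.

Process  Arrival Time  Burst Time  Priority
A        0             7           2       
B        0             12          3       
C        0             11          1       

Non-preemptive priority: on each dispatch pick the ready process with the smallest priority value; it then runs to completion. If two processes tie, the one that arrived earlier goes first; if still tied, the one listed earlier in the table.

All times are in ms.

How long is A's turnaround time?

Schedule: | C 0-11 | A 11-18 | B 18-30 |
Completion: A=18  B=30  C=11
Turnaround(A) = completion − arrival = 18 − 0 = 18

18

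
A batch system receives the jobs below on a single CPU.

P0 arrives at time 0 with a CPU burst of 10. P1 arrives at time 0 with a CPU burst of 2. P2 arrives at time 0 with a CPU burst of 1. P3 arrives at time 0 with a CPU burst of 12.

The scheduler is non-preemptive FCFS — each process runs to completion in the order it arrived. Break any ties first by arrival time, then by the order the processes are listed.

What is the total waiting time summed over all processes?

Schedule: | P0 0-10 | P1 10-12 | P2 12-13 | P3 13-25 |
Completion: P0=10  P1=12  P2=13  P3=25
Turnaround (C−A): P0=10  P1=12  P2=13  P3=25
Waiting = turnaround − burst: P0=0, P1=10, P2=12, P3=13
Total waiting = 0 + 10 + 12 + 13 = 35

35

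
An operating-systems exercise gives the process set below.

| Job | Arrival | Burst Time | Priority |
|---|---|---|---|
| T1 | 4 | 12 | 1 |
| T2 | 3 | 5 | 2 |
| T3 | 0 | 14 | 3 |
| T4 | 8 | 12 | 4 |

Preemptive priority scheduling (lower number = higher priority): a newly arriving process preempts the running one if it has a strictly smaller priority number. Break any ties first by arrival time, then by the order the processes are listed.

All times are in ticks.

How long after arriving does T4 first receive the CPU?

23

Timeline: | T3 0-3 | T2 3-4 | T1 4-16 | T2 16-20 | T3 20-31 | T4 31-43 |
Completion: T1=16  T2=20  T3=31  T4=43
Turnaround (C−A): T1=12  T2=17  T3=31  T4=35
Response(T4) = first start − arrival = 31 − 8 = 23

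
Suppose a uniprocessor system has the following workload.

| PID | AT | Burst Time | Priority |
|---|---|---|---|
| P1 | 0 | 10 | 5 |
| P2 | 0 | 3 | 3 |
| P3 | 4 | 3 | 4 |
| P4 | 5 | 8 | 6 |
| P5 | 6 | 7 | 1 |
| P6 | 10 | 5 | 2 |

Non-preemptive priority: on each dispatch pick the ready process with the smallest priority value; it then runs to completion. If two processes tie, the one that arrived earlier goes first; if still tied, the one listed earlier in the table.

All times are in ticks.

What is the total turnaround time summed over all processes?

100

Schedule: | P2 0-3 | P1 3-13 | P5 13-20 | P6 20-25 | P3 25-28 | P4 28-36 |
Completion: P1=13  P2=3  P3=28  P4=36  P5=20  P6=25
Turnaround (C−A): P1=13  P2=3  P3=24  P4=31  P5=14  P6=15
Turnaround = completion − arrival: P1=13, P2=3, P3=24, P4=31, P5=14, P6=15
Total turnaround = 13 + 3 + 24 + 31 + 14 + 15 = 100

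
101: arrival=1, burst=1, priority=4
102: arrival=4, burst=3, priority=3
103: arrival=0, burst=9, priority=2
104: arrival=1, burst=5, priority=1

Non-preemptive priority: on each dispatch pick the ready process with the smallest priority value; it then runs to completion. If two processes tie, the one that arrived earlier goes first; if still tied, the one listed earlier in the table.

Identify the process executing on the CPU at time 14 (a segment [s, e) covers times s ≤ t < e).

Timeline: | 103 0-9 | 104 9-14 | 102 14-17 | 101 17-18 |
Completion: 101=18  102=17  103=9  104=14
Turnaround (C−A): 101=17  102=13  103=9  104=13

102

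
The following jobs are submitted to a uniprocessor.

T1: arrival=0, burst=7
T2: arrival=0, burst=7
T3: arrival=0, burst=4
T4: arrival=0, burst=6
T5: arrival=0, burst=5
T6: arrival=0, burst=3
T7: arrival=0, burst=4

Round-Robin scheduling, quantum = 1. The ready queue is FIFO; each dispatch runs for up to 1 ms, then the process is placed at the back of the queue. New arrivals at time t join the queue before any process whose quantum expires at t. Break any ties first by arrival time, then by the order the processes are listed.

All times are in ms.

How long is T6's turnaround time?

20

Timeline: | T1 0-1 | T2 1-2 | T3 2-3 | T4 3-4 | T5 4-5 | T6 5-6 | T7 6-7 | T1 7-8 | T2 8-9 | T3 9-10 | T4 10-11 | T5 11-12 | T6 12-13 | T7 13-14 | T1 14-15 | T2 15-16 | T3 16-17 | T4 17-18 | T5 18-19 | T6 19-20 | T7 20-21 | T1 21-22 | T2 22-23 | T3 23-24 | T4 24-25 | T5 25-26 | T7 26-27 | T1 27-28 | T2 28-29 | T4 29-30 | T5 30-31 | T1 31-32 | T2 32-33 | T4 33-34 | T1 34-35 | T2 35-36 |
Completion: T1=35  T2=36  T3=24  T4=34  T5=31  T6=20  T7=27
Turnaround (C−A): T1=35  T2=36  T3=24  T4=34  T5=31  T6=20  T7=27
Turnaround(T6) = completion − arrival = 20 − 0 = 20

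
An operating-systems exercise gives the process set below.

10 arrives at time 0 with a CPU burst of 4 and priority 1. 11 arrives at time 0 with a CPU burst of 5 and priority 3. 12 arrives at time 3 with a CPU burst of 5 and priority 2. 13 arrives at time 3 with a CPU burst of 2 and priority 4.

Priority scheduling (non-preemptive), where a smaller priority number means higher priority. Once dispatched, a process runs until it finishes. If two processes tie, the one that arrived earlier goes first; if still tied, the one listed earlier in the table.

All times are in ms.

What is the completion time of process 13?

Gantt: | 10 0-4 | 12 4-9 | 11 9-14 | 13 14-16 |
Completion: 10=4  11=14  12=9  13=16
Turnaround (C−A): 10=4  11=14  12=6  13=13

16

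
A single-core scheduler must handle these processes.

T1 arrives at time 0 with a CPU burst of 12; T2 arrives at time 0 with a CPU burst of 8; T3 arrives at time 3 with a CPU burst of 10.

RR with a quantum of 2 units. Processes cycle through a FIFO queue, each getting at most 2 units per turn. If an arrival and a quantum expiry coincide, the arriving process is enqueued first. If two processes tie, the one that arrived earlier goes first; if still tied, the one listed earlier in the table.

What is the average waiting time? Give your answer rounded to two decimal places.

Schedule: | T1 0-2 | T2 2-4 | T1 4-6 | T3 6-8 | T2 8-10 | T1 10-12 | T3 12-14 | T2 14-16 | T1 16-18 | T3 18-20 | T2 20-22 | T1 22-24 | T3 24-26 | T1 26-28 | T3 28-30 |
Completion: T1=28  T2=22  T3=30
Waiting times: T1=16, T2=14, T3=17
Average waiting = (16+14+17) / 3 = 47/3 = 15.67

15.67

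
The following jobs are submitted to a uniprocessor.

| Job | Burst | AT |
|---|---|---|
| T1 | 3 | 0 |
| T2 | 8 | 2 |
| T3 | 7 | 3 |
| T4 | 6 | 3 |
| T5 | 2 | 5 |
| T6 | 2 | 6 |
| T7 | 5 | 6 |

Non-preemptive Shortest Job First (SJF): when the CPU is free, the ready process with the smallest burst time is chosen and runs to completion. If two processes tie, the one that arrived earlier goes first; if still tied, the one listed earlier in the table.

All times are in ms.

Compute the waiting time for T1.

0

Timeline: | T1 0-3 | T4 3-9 | T5 9-11 | T6 11-13 | T7 13-18 | T3 18-25 | T2 25-33 |
Completion: T1=3  T2=33  T3=25  T4=9  T5=11  T6=13  T7=18
Turnaround (C−A): T1=3  T2=31  T3=22  T4=6  T5=6  T6=7  T7=12
Waiting(T1) = turnaround − burst = 3 − 3 = 0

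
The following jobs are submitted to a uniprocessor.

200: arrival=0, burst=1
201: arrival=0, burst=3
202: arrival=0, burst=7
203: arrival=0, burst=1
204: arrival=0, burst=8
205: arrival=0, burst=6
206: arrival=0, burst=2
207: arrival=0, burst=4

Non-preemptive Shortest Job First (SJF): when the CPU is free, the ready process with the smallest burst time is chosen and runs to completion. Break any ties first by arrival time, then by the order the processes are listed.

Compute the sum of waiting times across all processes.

66

Schedule: | 200 0-1 | 203 1-2 | 206 2-4 | 201 4-7 | 207 7-11 | 205 11-17 | 202 17-24 | 204 24-32 |
Completion: 200=1  201=7  202=24  203=2  204=32  205=17  206=4  207=11
Waiting = turnaround − burst: 200=0, 201=4, 202=17, 203=1, 204=24, 205=11, 206=2, 207=7
Total waiting = 0 + 4 + 17 + 1 + 24 + 11 + 2 + 7 = 66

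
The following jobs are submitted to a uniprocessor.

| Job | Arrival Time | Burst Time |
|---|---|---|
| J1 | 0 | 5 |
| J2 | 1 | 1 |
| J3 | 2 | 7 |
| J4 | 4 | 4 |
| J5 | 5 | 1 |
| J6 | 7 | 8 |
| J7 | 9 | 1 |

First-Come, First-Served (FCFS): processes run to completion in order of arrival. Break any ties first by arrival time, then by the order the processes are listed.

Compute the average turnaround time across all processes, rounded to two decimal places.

Timeline: | J1 0-5 | J2 5-6 | J3 6-13 | J4 13-17 | J5 17-18 | J6 18-26 | J7 26-27 |
Completion: J1=5  J2=6  J3=13  J4=17  J5=18  J6=26  J7=27
Turnaround (C−A): J1=5  J2=5  J3=11  J4=13  J5=13  J6=19  J7=18
Turnaround times: J1=5, J2=5, J3=11, J4=13, J5=13, J6=19, J7=18
Average turnaround = (5+5+11+13+13+19+18) / 7 = 84/7 = 12.00

12.00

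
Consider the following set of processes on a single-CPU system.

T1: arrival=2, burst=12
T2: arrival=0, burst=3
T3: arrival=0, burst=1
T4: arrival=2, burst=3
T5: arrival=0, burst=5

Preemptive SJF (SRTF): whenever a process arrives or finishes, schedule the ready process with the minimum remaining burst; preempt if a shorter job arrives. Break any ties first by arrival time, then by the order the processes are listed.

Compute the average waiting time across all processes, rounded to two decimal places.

Timeline: | T3 0-1 | T2 1-4 | T4 4-7 | T5 7-12 | T1 12-24 |
Completion: T1=24  T2=4  T3=1  T4=7  T5=12
Turnaround (C−A): T1=22  T2=4  T3=1  T4=5  T5=12
Waiting times: T1=10, T2=1, T3=0, T4=2, T5=7
Average waiting = (10+1+0+2+7) / 5 = 20/5 = 4.00

4.00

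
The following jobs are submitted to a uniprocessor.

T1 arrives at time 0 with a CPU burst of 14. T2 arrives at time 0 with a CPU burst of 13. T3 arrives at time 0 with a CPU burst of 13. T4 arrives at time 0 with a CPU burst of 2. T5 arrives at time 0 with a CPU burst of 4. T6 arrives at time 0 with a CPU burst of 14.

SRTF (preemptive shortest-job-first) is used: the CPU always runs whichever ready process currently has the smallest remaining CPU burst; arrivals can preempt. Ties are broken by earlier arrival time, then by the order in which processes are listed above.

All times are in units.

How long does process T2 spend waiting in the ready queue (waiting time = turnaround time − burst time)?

Schedule: | T4 0-2 | T5 2-6 | T2 6-19 | T3 19-32 | T1 32-46 | T6 46-60 |
Completion: T1=46  T2=19  T3=32  T4=2  T5=6  T6=60
Waiting(T2) = turnaround − burst = 19 − 13 = 6

6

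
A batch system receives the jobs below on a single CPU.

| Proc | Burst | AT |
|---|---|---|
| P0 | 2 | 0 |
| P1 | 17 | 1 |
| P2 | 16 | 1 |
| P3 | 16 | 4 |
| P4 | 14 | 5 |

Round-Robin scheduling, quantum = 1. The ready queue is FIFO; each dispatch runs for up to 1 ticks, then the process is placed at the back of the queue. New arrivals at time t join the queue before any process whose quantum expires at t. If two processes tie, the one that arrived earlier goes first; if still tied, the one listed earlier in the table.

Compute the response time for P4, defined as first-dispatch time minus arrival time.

2

Schedule: | P0 0-1 | P1 1-2 | P2 2-3 | P0 3-4 | P1 4-5 | P2 5-6 | P3 6-7 | P4 7-8 | P1 8-9 | P2 9-10 | P3 10-11 | P4 11-12 | P1 12-13 | P2 13-14 | P3 14-15 | P4 15-16 | P1 16-17 | P2 17-18 | P3 18-19 | P4 19-20 | P1 20-21 | P2 21-22 | P3 22-23 | P4 23-24 | P1 24-25 | P2 25-26 | P3 26-27 | P4 27-28 | P1 28-29 | P2 29-30 | P3 30-31 | P4 31-32 | P1 32-33 | P2 33-34 | P3 34-35 | P4 35-36 | P1 36-37 | P2 37-38 | P3 38-39 | P4 39-40 | P1 40-41 | P2 41-42 | P3 42-43 | P4 43-44 | P1 44-45 | P2 45-46 | P3 46-47 | P4 47-48 | P1 48-49 | P2 49-50 | P3 50-51 | P4 51-52 | P1 52-53 | P2 53-54 | P3 54-55 | P4 55-56 | P1 56-57 | P2 57-58 | P3 58-59 | P4 59-60 | P1 60-61 | P2 61-62 | P3 62-63 | P1 63-64 | P3 64-65 |
Completion: P0=4  P1=64  P2=62  P3=65  P4=60
Response(P4) = first start − arrival = 7 − 5 = 2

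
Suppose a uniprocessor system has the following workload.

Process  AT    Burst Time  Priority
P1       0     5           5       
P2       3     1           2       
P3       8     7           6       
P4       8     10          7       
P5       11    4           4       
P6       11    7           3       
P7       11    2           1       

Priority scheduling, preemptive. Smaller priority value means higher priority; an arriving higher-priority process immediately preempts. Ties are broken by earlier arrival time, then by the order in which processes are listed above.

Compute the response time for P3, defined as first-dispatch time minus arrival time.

0

Schedule: | P1 0-3 | P2 3-4 | P1 4-6 | idle 6-8 | P3 8-11 | P7 11-13 | P6 13-20 | P5 20-24 | P3 24-28 | P4 28-38 |
Completion: P1=6  P2=4  P3=28  P4=38  P5=24  P6=20  P7=13
Turnaround (C−A): P1=6  P2=1  P3=20  P4=30  P5=13  P6=9  P7=2
Response(P3) = first start − arrival = 8 − 8 = 0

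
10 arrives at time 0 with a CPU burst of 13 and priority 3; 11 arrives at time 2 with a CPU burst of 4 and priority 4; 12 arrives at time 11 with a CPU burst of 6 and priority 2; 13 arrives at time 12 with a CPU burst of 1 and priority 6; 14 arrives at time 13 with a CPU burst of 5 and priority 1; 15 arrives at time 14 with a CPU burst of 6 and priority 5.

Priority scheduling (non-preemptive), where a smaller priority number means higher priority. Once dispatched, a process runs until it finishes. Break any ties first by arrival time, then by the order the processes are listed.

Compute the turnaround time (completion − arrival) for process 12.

13

Timeline: | 10 0-13 | 14 13-18 | 12 18-24 | 11 24-28 | 15 28-34 | 13 34-35 |
Completion: 10=13  11=28  12=24  13=35  14=18  15=34
Turnaround (C−A): 10=13  11=26  12=13  13=23  14=5  15=20
Turnaround(12) = completion − arrival = 24 − 11 = 13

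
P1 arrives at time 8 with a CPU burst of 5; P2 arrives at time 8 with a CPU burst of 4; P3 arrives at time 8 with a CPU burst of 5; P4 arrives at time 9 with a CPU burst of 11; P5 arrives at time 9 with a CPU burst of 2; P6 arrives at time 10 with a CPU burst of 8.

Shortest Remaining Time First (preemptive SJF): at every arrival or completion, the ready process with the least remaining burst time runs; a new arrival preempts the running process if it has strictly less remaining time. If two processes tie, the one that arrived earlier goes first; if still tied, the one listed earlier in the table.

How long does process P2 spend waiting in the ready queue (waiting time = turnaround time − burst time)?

2

Gantt: | idle 0-8 | P2 8-9 | P5 9-11 | P2 11-14 | P1 14-19 | P3 19-24 | P6 24-32 | P4 32-43 |
Completion: P1=19  P2=14  P3=24  P4=43  P5=11  P6=32
Waiting(P2) = turnaround − burst = 6 − 4 = 2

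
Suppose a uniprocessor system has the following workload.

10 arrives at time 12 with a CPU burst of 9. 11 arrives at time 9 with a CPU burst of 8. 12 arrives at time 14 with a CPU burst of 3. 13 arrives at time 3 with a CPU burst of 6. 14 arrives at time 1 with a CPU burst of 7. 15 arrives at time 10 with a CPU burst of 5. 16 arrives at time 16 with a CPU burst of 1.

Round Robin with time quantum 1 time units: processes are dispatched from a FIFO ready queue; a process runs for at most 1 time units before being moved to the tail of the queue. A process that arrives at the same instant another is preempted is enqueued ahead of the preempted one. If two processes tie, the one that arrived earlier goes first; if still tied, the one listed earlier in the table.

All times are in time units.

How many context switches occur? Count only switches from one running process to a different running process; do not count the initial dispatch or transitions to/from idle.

Schedule: | idle 0-1 | 14 1-3 | 13 3-4 | 14 4-5 | 13 5-6 | 14 6-7 | 13 7-8 | 14 8-9 | 13 9-10 | 11 10-11 | 14 11-12 | 15 12-13 | 13 13-14 | 11 14-15 | 10 15-16 | 14 16-17 | 15 17-18 | 12 18-19 | 13 19-20 | 11 20-21 | 16 21-22 | 10 22-23 | 15 23-24 | 12 24-25 | 11 25-26 | 10 26-27 | 15 27-28 | 12 28-29 | 11 29-30 | 10 30-31 | 15 31-32 | 11 32-33 | 10 33-34 | 11 34-35 | 10 35-36 | 11 36-37 | 10 37-40 |
Completion: 10=40  11=37  12=29  13=20  14=17  15=32  16=22
Turnaround (C−A): 10=28  11=28  12=15  13=17  14=16  15=22  16=6

35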